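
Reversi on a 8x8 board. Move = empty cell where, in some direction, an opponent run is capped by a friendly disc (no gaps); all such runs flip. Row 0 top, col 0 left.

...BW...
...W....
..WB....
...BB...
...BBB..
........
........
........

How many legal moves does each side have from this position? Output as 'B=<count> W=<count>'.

Answer: B=3 W=4

Derivation:
-- B to move --
(0,2): no bracket -> illegal
(0,5): flips 1 -> legal
(1,1): flips 1 -> legal
(1,2): no bracket -> illegal
(1,4): no bracket -> illegal
(1,5): no bracket -> illegal
(2,1): flips 1 -> legal
(2,4): no bracket -> illegal
(3,1): no bracket -> illegal
(3,2): no bracket -> illegal
B mobility = 3
-- W to move --
(0,2): flips 1 -> legal
(1,2): no bracket -> illegal
(1,4): no bracket -> illegal
(2,4): flips 1 -> legal
(2,5): no bracket -> illegal
(3,2): no bracket -> illegal
(3,5): no bracket -> illegal
(3,6): no bracket -> illegal
(4,2): no bracket -> illegal
(4,6): no bracket -> illegal
(5,2): no bracket -> illegal
(5,3): flips 3 -> legal
(5,4): no bracket -> illegal
(5,5): flips 2 -> legal
(5,6): no bracket -> illegal
W mobility = 4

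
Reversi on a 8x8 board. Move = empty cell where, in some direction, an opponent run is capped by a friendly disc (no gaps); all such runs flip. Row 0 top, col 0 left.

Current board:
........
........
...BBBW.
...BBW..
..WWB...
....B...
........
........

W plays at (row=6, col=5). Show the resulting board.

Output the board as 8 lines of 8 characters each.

Place W at (6,5); scan 8 dirs for brackets.
Dir NW: opp run (5,4) capped by W -> flip
Dir N: first cell '.' (not opp) -> no flip
Dir NE: first cell '.' (not opp) -> no flip
Dir W: first cell '.' (not opp) -> no flip
Dir E: first cell '.' (not opp) -> no flip
Dir SW: first cell '.' (not opp) -> no flip
Dir S: first cell '.' (not opp) -> no flip
Dir SE: first cell '.' (not opp) -> no flip
All flips: (5,4)

Answer: ........
........
...BBBW.
...BBW..
..WWB...
....W...
.....W..
........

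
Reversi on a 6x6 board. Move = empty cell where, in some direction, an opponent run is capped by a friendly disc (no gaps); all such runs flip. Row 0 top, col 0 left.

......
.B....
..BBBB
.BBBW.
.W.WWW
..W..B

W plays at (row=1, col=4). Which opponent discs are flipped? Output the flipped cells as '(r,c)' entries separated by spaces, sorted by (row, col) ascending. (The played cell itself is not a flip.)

Answer: (2,3) (2,4) (3,2)

Derivation:
Dir NW: first cell '.' (not opp) -> no flip
Dir N: first cell '.' (not opp) -> no flip
Dir NE: first cell '.' (not opp) -> no flip
Dir W: first cell '.' (not opp) -> no flip
Dir E: first cell '.' (not opp) -> no flip
Dir SW: opp run (2,3) (3,2) capped by W -> flip
Dir S: opp run (2,4) capped by W -> flip
Dir SE: opp run (2,5), next=edge -> no flip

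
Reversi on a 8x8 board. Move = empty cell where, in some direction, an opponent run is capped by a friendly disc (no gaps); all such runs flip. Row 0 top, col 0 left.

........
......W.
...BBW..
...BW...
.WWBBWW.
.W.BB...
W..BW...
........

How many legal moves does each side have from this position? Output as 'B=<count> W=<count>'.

-- B to move --
(0,5): no bracket -> illegal
(0,6): no bracket -> illegal
(0,7): flips 3 -> legal
(1,4): no bracket -> illegal
(1,5): no bracket -> illegal
(1,7): no bracket -> illegal
(2,6): flips 1 -> legal
(2,7): no bracket -> illegal
(3,0): no bracket -> illegal
(3,1): flips 1 -> legal
(3,2): no bracket -> illegal
(3,5): flips 1 -> legal
(3,6): flips 1 -> legal
(3,7): no bracket -> illegal
(4,0): flips 2 -> legal
(4,7): flips 2 -> legal
(5,0): no bracket -> illegal
(5,2): no bracket -> illegal
(5,5): no bracket -> illegal
(5,6): flips 2 -> legal
(5,7): no bracket -> illegal
(6,1): no bracket -> illegal
(6,2): no bracket -> illegal
(6,5): flips 1 -> legal
(7,0): no bracket -> illegal
(7,1): no bracket -> illegal
(7,3): no bracket -> illegal
(7,4): flips 1 -> legal
(7,5): flips 1 -> legal
B mobility = 11
-- W to move --
(1,2): flips 1 -> legal
(1,3): no bracket -> illegal
(1,4): flips 1 -> legal
(1,5): flips 2 -> legal
(2,2): flips 2 -> legal
(3,2): flips 1 -> legal
(3,5): no bracket -> illegal
(5,2): flips 1 -> legal
(5,5): no bracket -> illegal
(6,2): flips 1 -> legal
(6,5): no bracket -> illegal
(7,2): flips 2 -> legal
(7,3): no bracket -> illegal
(7,4): no bracket -> illegal
W mobility = 8

Answer: B=11 W=8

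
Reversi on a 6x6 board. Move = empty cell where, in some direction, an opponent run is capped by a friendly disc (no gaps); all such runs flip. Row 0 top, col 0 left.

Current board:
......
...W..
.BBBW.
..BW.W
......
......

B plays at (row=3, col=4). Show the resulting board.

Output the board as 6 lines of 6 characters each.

Answer: ......
...W..
.BBBW.
..BBBW
......
......

Derivation:
Place B at (3,4); scan 8 dirs for brackets.
Dir NW: first cell 'B' (not opp) -> no flip
Dir N: opp run (2,4), next='.' -> no flip
Dir NE: first cell '.' (not opp) -> no flip
Dir W: opp run (3,3) capped by B -> flip
Dir E: opp run (3,5), next=edge -> no flip
Dir SW: first cell '.' (not opp) -> no flip
Dir S: first cell '.' (not opp) -> no flip
Dir SE: first cell '.' (not opp) -> no flip
All flips: (3,3)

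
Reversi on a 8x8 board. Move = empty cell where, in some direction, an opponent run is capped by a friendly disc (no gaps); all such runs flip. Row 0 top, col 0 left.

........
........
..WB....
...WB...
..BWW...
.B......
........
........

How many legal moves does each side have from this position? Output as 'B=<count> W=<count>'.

-- B to move --
(1,1): no bracket -> illegal
(1,2): no bracket -> illegal
(1,3): no bracket -> illegal
(2,1): flips 1 -> legal
(2,4): flips 1 -> legal
(3,1): no bracket -> illegal
(3,2): flips 1 -> legal
(3,5): no bracket -> illegal
(4,5): flips 2 -> legal
(5,2): flips 1 -> legal
(5,3): flips 2 -> legal
(5,4): flips 1 -> legal
(5,5): no bracket -> illegal
B mobility = 7
-- W to move --
(1,2): no bracket -> illegal
(1,3): flips 1 -> legal
(1,4): no bracket -> illegal
(2,4): flips 2 -> legal
(2,5): flips 1 -> legal
(3,1): no bracket -> illegal
(3,2): no bracket -> illegal
(3,5): flips 1 -> legal
(4,0): no bracket -> illegal
(4,1): flips 1 -> legal
(4,5): no bracket -> illegal
(5,0): no bracket -> illegal
(5,2): no bracket -> illegal
(5,3): no bracket -> illegal
(6,0): flips 2 -> legal
(6,1): no bracket -> illegal
(6,2): no bracket -> illegal
W mobility = 6

Answer: B=7 W=6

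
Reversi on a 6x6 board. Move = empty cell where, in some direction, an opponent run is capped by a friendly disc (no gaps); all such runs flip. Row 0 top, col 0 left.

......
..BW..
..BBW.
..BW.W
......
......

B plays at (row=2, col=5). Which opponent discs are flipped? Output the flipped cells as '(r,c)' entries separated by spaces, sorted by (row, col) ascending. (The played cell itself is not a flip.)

Answer: (2,4)

Derivation:
Dir NW: first cell '.' (not opp) -> no flip
Dir N: first cell '.' (not opp) -> no flip
Dir NE: edge -> no flip
Dir W: opp run (2,4) capped by B -> flip
Dir E: edge -> no flip
Dir SW: first cell '.' (not opp) -> no flip
Dir S: opp run (3,5), next='.' -> no flip
Dir SE: edge -> no flip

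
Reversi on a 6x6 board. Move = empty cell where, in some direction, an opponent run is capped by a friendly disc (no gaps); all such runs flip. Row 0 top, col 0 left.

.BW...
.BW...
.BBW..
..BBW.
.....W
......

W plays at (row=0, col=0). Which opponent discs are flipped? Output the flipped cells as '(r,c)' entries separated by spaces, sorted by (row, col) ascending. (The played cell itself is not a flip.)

Answer: (0,1)

Derivation:
Dir NW: edge -> no flip
Dir N: edge -> no flip
Dir NE: edge -> no flip
Dir W: edge -> no flip
Dir E: opp run (0,1) capped by W -> flip
Dir SW: edge -> no flip
Dir S: first cell '.' (not opp) -> no flip
Dir SE: opp run (1,1) (2,2) (3,3), next='.' -> no flip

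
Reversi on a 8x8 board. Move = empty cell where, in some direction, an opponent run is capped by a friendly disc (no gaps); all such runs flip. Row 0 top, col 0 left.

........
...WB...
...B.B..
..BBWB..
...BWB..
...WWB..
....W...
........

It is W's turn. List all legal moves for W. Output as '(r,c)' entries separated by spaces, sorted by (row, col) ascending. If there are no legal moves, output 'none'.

(0,3): no bracket -> illegal
(0,4): no bracket -> illegal
(0,5): no bracket -> illegal
(1,2): flips 1 -> legal
(1,5): flips 1 -> legal
(1,6): flips 1 -> legal
(2,1): flips 2 -> legal
(2,2): flips 1 -> legal
(2,4): no bracket -> illegal
(2,6): flips 1 -> legal
(3,1): flips 2 -> legal
(3,6): flips 2 -> legal
(4,1): no bracket -> illegal
(4,2): flips 1 -> legal
(4,6): flips 2 -> legal
(5,2): flips 1 -> legal
(5,6): flips 2 -> legal
(6,5): no bracket -> illegal
(6,6): flips 1 -> legal

Answer: (1,2) (1,5) (1,6) (2,1) (2,2) (2,6) (3,1) (3,6) (4,2) (4,6) (5,2) (5,6) (6,6)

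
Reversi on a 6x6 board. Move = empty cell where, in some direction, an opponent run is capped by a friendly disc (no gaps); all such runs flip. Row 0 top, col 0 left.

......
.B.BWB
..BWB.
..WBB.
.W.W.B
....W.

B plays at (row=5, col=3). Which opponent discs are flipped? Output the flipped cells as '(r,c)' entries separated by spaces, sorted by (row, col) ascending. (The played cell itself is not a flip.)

Dir NW: first cell '.' (not opp) -> no flip
Dir N: opp run (4,3) capped by B -> flip
Dir NE: first cell '.' (not opp) -> no flip
Dir W: first cell '.' (not opp) -> no flip
Dir E: opp run (5,4), next='.' -> no flip
Dir SW: edge -> no flip
Dir S: edge -> no flip
Dir SE: edge -> no flip

Answer: (4,3)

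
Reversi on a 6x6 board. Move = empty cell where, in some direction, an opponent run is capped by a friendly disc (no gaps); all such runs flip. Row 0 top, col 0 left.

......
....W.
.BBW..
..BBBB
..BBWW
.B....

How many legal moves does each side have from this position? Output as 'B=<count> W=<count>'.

Answer: B=7 W=6

Derivation:
-- B to move --
(0,3): no bracket -> illegal
(0,4): no bracket -> illegal
(0,5): flips 2 -> legal
(1,2): flips 1 -> legal
(1,3): flips 1 -> legal
(1,5): no bracket -> illegal
(2,4): flips 1 -> legal
(2,5): no bracket -> illegal
(5,3): flips 1 -> legal
(5,4): flips 1 -> legal
(5,5): flips 2 -> legal
B mobility = 7
-- W to move --
(1,0): no bracket -> illegal
(1,1): flips 2 -> legal
(1,2): no bracket -> illegal
(1,3): no bracket -> illegal
(2,0): flips 2 -> legal
(2,4): flips 1 -> legal
(2,5): flips 1 -> legal
(3,0): no bracket -> illegal
(3,1): no bracket -> illegal
(4,0): no bracket -> illegal
(4,1): flips 3 -> legal
(5,0): no bracket -> illegal
(5,2): no bracket -> illegal
(5,3): flips 2 -> legal
(5,4): no bracket -> illegal
W mobility = 6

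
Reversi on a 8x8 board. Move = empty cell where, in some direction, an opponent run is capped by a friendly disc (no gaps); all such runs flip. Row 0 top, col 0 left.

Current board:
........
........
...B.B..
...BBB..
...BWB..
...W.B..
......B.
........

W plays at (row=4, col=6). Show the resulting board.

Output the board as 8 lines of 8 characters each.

Place W at (4,6); scan 8 dirs for brackets.
Dir NW: opp run (3,5), next='.' -> no flip
Dir N: first cell '.' (not opp) -> no flip
Dir NE: first cell '.' (not opp) -> no flip
Dir W: opp run (4,5) capped by W -> flip
Dir E: first cell '.' (not opp) -> no flip
Dir SW: opp run (5,5), next='.' -> no flip
Dir S: first cell '.' (not opp) -> no flip
Dir SE: first cell '.' (not opp) -> no flip
All flips: (4,5)

Answer: ........
........
...B.B..
...BBB..
...BWWW.
...W.B..
......B.
........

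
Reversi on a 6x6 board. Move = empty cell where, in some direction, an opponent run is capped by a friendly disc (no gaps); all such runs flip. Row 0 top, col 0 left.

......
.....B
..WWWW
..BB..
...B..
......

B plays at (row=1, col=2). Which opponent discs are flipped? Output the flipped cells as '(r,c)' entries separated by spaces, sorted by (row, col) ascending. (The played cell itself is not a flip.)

Dir NW: first cell '.' (not opp) -> no flip
Dir N: first cell '.' (not opp) -> no flip
Dir NE: first cell '.' (not opp) -> no flip
Dir W: first cell '.' (not opp) -> no flip
Dir E: first cell '.' (not opp) -> no flip
Dir SW: first cell '.' (not opp) -> no flip
Dir S: opp run (2,2) capped by B -> flip
Dir SE: opp run (2,3), next='.' -> no flip

Answer: (2,2)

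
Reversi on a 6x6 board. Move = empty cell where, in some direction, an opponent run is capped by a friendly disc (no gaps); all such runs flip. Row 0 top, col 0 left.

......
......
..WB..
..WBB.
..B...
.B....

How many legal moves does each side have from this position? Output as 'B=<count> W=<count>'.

-- B to move --
(1,1): flips 1 -> legal
(1,2): flips 2 -> legal
(1,3): no bracket -> illegal
(2,1): flips 1 -> legal
(3,1): flips 1 -> legal
(4,1): flips 1 -> legal
(4,3): no bracket -> illegal
B mobility = 5
-- W to move --
(1,2): no bracket -> illegal
(1,3): no bracket -> illegal
(1,4): flips 1 -> legal
(2,4): flips 1 -> legal
(2,5): no bracket -> illegal
(3,1): no bracket -> illegal
(3,5): flips 2 -> legal
(4,0): no bracket -> illegal
(4,1): no bracket -> illegal
(4,3): no bracket -> illegal
(4,4): flips 1 -> legal
(4,5): no bracket -> illegal
(5,0): no bracket -> illegal
(5,2): flips 1 -> legal
(5,3): no bracket -> illegal
W mobility = 5

Answer: B=5 W=5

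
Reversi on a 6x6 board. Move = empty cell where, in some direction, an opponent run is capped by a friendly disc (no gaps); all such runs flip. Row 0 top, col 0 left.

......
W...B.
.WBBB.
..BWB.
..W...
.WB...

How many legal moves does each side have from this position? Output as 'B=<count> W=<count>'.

-- B to move --
(0,0): no bracket -> illegal
(0,1): no bracket -> illegal
(1,1): no bracket -> illegal
(1,2): no bracket -> illegal
(2,0): flips 1 -> legal
(3,0): no bracket -> illegal
(3,1): no bracket -> illegal
(4,0): no bracket -> illegal
(4,1): no bracket -> illegal
(4,3): flips 1 -> legal
(4,4): flips 1 -> legal
(5,0): flips 1 -> legal
(5,3): no bracket -> illegal
B mobility = 4
-- W to move --
(0,3): no bracket -> illegal
(0,4): no bracket -> illegal
(0,5): no bracket -> illegal
(1,1): flips 1 -> legal
(1,2): flips 2 -> legal
(1,3): flips 1 -> legal
(1,5): flips 1 -> legal
(2,5): flips 3 -> legal
(3,1): flips 1 -> legal
(3,5): flips 1 -> legal
(4,1): no bracket -> illegal
(4,3): flips 1 -> legal
(4,4): no bracket -> illegal
(4,5): no bracket -> illegal
(5,3): flips 1 -> legal
W mobility = 9

Answer: B=4 W=9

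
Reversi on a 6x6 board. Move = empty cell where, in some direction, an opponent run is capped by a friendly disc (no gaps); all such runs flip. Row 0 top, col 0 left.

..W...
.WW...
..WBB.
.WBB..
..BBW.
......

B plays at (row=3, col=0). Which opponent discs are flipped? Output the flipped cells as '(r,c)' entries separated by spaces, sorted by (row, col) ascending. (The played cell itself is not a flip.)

Answer: (3,1)

Derivation:
Dir NW: edge -> no flip
Dir N: first cell '.' (not opp) -> no flip
Dir NE: first cell '.' (not opp) -> no flip
Dir W: edge -> no flip
Dir E: opp run (3,1) capped by B -> flip
Dir SW: edge -> no flip
Dir S: first cell '.' (not opp) -> no flip
Dir SE: first cell '.' (not opp) -> no flip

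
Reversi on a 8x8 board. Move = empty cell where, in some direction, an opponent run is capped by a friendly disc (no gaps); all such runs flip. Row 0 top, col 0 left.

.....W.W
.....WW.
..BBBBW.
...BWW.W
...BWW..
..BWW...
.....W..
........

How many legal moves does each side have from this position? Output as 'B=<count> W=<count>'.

-- B to move --
(0,4): no bracket -> illegal
(0,6): flips 1 -> legal
(1,4): no bracket -> illegal
(1,7): no bracket -> illegal
(2,7): flips 1 -> legal
(3,6): flips 2 -> legal
(4,2): no bracket -> illegal
(4,6): flips 3 -> legal
(4,7): no bracket -> illegal
(5,5): flips 5 -> legal
(5,6): flips 2 -> legal
(6,2): no bracket -> illegal
(6,3): flips 1 -> legal
(6,4): flips 3 -> legal
(6,6): no bracket -> illegal
(7,4): no bracket -> illegal
(7,5): no bracket -> illegal
(7,6): flips 2 -> legal
B mobility = 9
-- W to move --
(1,1): flips 2 -> legal
(1,2): flips 1 -> legal
(1,3): flips 4 -> legal
(1,4): flips 1 -> legal
(2,1): flips 4 -> legal
(3,1): no bracket -> illegal
(3,2): flips 2 -> legal
(3,6): no bracket -> illegal
(4,1): no bracket -> illegal
(4,2): flips 3 -> legal
(5,1): flips 1 -> legal
(6,1): flips 2 -> legal
(6,2): no bracket -> illegal
(6,3): no bracket -> illegal
W mobility = 9

Answer: B=9 W=9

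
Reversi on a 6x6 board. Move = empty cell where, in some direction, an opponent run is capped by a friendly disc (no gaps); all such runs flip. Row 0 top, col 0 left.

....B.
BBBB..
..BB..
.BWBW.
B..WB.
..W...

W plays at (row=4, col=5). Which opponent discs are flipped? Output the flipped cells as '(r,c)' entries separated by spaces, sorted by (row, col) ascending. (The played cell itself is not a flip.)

Answer: (4,4)

Derivation:
Dir NW: first cell 'W' (not opp) -> no flip
Dir N: first cell '.' (not opp) -> no flip
Dir NE: edge -> no flip
Dir W: opp run (4,4) capped by W -> flip
Dir E: edge -> no flip
Dir SW: first cell '.' (not opp) -> no flip
Dir S: first cell '.' (not opp) -> no flip
Dir SE: edge -> no flip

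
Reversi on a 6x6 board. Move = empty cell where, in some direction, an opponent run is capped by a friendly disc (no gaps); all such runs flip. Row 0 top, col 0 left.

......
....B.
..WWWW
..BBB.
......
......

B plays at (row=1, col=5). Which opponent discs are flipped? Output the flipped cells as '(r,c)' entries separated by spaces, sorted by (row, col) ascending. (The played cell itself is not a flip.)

Dir NW: first cell '.' (not opp) -> no flip
Dir N: first cell '.' (not opp) -> no flip
Dir NE: edge -> no flip
Dir W: first cell 'B' (not opp) -> no flip
Dir E: edge -> no flip
Dir SW: opp run (2,4) capped by B -> flip
Dir S: opp run (2,5), next='.' -> no flip
Dir SE: edge -> no flip

Answer: (2,4)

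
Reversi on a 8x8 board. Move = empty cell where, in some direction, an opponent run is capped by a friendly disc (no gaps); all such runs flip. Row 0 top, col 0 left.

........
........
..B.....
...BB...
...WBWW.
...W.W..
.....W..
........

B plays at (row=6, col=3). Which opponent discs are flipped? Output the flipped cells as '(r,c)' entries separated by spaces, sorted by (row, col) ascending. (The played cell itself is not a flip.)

Dir NW: first cell '.' (not opp) -> no flip
Dir N: opp run (5,3) (4,3) capped by B -> flip
Dir NE: first cell '.' (not opp) -> no flip
Dir W: first cell '.' (not opp) -> no flip
Dir E: first cell '.' (not opp) -> no flip
Dir SW: first cell '.' (not opp) -> no flip
Dir S: first cell '.' (not opp) -> no flip
Dir SE: first cell '.' (not opp) -> no flip

Answer: (4,3) (5,3)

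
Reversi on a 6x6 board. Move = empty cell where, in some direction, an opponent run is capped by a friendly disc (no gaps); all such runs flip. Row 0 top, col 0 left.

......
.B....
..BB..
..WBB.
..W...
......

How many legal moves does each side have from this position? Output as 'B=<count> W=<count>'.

Answer: B=4 W=4

Derivation:
-- B to move --
(2,1): no bracket -> illegal
(3,1): flips 1 -> legal
(4,1): flips 1 -> legal
(4,3): no bracket -> illegal
(5,1): flips 1 -> legal
(5,2): flips 2 -> legal
(5,3): no bracket -> illegal
B mobility = 4
-- W to move --
(0,0): no bracket -> illegal
(0,1): no bracket -> illegal
(0,2): no bracket -> illegal
(1,0): no bracket -> illegal
(1,2): flips 1 -> legal
(1,3): no bracket -> illegal
(1,4): flips 1 -> legal
(2,0): no bracket -> illegal
(2,1): no bracket -> illegal
(2,4): flips 1 -> legal
(2,5): no bracket -> illegal
(3,1): no bracket -> illegal
(3,5): flips 2 -> legal
(4,3): no bracket -> illegal
(4,4): no bracket -> illegal
(4,5): no bracket -> illegal
W mobility = 4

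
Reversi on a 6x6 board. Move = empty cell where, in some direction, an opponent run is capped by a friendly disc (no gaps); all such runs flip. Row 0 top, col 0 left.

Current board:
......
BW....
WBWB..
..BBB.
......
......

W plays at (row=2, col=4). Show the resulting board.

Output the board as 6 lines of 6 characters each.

Place W at (2,4); scan 8 dirs for brackets.
Dir NW: first cell '.' (not opp) -> no flip
Dir N: first cell '.' (not opp) -> no flip
Dir NE: first cell '.' (not opp) -> no flip
Dir W: opp run (2,3) capped by W -> flip
Dir E: first cell '.' (not opp) -> no flip
Dir SW: opp run (3,3), next='.' -> no flip
Dir S: opp run (3,4), next='.' -> no flip
Dir SE: first cell '.' (not opp) -> no flip
All flips: (2,3)

Answer: ......
BW....
WBWWW.
..BBB.
......
......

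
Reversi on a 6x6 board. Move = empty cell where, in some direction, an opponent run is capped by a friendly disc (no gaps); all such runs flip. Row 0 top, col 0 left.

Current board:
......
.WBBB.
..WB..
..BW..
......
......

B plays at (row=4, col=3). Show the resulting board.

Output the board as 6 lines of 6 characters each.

Place B at (4,3); scan 8 dirs for brackets.
Dir NW: first cell 'B' (not opp) -> no flip
Dir N: opp run (3,3) capped by B -> flip
Dir NE: first cell '.' (not opp) -> no flip
Dir W: first cell '.' (not opp) -> no flip
Dir E: first cell '.' (not opp) -> no flip
Dir SW: first cell '.' (not opp) -> no flip
Dir S: first cell '.' (not opp) -> no flip
Dir SE: first cell '.' (not opp) -> no flip
All flips: (3,3)

Answer: ......
.WBBB.
..WB..
..BB..
...B..
......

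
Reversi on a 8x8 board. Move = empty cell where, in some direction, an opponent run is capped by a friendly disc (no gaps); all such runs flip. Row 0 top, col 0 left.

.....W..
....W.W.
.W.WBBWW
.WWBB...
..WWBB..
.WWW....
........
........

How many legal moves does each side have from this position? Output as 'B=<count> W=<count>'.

-- B to move --
(0,3): flips 1 -> legal
(0,4): flips 1 -> legal
(0,6): no bracket -> illegal
(0,7): flips 1 -> legal
(1,0): no bracket -> illegal
(1,1): no bracket -> illegal
(1,2): flips 1 -> legal
(1,3): flips 1 -> legal
(1,5): no bracket -> illegal
(1,7): no bracket -> illegal
(2,0): no bracket -> illegal
(2,2): flips 1 -> legal
(3,0): flips 2 -> legal
(3,5): no bracket -> illegal
(3,6): no bracket -> illegal
(3,7): no bracket -> illegal
(4,0): no bracket -> illegal
(4,1): flips 2 -> legal
(5,0): no bracket -> illegal
(5,4): no bracket -> illegal
(6,0): flips 2 -> legal
(6,1): flips 2 -> legal
(6,2): flips 1 -> legal
(6,3): flips 2 -> legal
(6,4): no bracket -> illegal
B mobility = 12
-- W to move --
(1,3): no bracket -> illegal
(1,5): flips 2 -> legal
(2,2): no bracket -> illegal
(3,5): flips 3 -> legal
(3,6): flips 1 -> legal
(4,6): flips 2 -> legal
(5,4): flips 3 -> legal
(5,5): no bracket -> illegal
(5,6): flips 2 -> legal
W mobility = 6

Answer: B=12 W=6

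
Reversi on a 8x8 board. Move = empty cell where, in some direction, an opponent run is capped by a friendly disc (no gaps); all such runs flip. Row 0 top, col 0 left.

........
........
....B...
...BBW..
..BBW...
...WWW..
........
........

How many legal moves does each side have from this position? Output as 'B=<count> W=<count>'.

Answer: B=7 W=7

Derivation:
-- B to move --
(2,5): no bracket -> illegal
(2,6): no bracket -> illegal
(3,6): flips 1 -> legal
(4,5): flips 1 -> legal
(4,6): flips 1 -> legal
(5,2): no bracket -> illegal
(5,6): no bracket -> illegal
(6,2): no bracket -> illegal
(6,3): flips 1 -> legal
(6,4): flips 3 -> legal
(6,5): flips 1 -> legal
(6,6): flips 2 -> legal
B mobility = 7
-- W to move --
(1,3): flips 1 -> legal
(1,4): flips 2 -> legal
(1,5): no bracket -> illegal
(2,2): flips 1 -> legal
(2,3): flips 2 -> legal
(2,5): no bracket -> illegal
(3,1): flips 1 -> legal
(3,2): flips 3 -> legal
(4,1): flips 2 -> legal
(4,5): no bracket -> illegal
(5,1): no bracket -> illegal
(5,2): no bracket -> illegal
W mobility = 7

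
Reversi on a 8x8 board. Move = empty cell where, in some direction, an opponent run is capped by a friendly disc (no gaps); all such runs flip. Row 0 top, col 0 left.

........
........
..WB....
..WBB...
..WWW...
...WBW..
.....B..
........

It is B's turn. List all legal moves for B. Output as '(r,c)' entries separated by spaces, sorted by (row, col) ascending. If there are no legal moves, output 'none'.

(1,1): flips 1 -> legal
(1,2): no bracket -> illegal
(1,3): no bracket -> illegal
(2,1): flips 3 -> legal
(3,1): flips 1 -> legal
(3,5): no bracket -> illegal
(4,1): flips 1 -> legal
(4,5): flips 1 -> legal
(4,6): no bracket -> illegal
(5,1): flips 1 -> legal
(5,2): flips 2 -> legal
(5,6): flips 1 -> legal
(6,2): no bracket -> illegal
(6,3): flips 2 -> legal
(6,4): no bracket -> illegal
(6,6): flips 2 -> legal

Answer: (1,1) (2,1) (3,1) (4,1) (4,5) (5,1) (5,2) (5,6) (6,3) (6,6)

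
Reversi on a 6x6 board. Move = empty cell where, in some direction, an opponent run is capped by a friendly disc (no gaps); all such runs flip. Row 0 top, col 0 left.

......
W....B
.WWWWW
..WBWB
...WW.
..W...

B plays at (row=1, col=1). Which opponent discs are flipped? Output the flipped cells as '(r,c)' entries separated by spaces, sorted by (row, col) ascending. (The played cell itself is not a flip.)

Answer: (2,2)

Derivation:
Dir NW: first cell '.' (not opp) -> no flip
Dir N: first cell '.' (not opp) -> no flip
Dir NE: first cell '.' (not opp) -> no flip
Dir W: opp run (1,0), next=edge -> no flip
Dir E: first cell '.' (not opp) -> no flip
Dir SW: first cell '.' (not opp) -> no flip
Dir S: opp run (2,1), next='.' -> no flip
Dir SE: opp run (2,2) capped by B -> flip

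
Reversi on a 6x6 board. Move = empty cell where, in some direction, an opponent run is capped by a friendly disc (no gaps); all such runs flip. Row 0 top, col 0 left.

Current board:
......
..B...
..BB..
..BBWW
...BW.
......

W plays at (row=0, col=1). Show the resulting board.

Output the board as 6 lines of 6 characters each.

Place W at (0,1); scan 8 dirs for brackets.
Dir NW: edge -> no flip
Dir N: edge -> no flip
Dir NE: edge -> no flip
Dir W: first cell '.' (not opp) -> no flip
Dir E: first cell '.' (not opp) -> no flip
Dir SW: first cell '.' (not opp) -> no flip
Dir S: first cell '.' (not opp) -> no flip
Dir SE: opp run (1,2) (2,3) capped by W -> flip
All flips: (1,2) (2,3)

Answer: .W....
..W...
..BW..
..BBWW
...BW.
......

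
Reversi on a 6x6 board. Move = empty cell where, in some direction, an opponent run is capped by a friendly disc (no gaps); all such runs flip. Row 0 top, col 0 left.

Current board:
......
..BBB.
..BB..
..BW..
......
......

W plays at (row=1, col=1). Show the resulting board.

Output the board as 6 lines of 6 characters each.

Answer: ......
.WBBB.
..WB..
..BW..
......
......

Derivation:
Place W at (1,1); scan 8 dirs for brackets.
Dir NW: first cell '.' (not opp) -> no flip
Dir N: first cell '.' (not opp) -> no flip
Dir NE: first cell '.' (not opp) -> no flip
Dir W: first cell '.' (not opp) -> no flip
Dir E: opp run (1,2) (1,3) (1,4), next='.' -> no flip
Dir SW: first cell '.' (not opp) -> no flip
Dir S: first cell '.' (not opp) -> no flip
Dir SE: opp run (2,2) capped by W -> flip
All flips: (2,2)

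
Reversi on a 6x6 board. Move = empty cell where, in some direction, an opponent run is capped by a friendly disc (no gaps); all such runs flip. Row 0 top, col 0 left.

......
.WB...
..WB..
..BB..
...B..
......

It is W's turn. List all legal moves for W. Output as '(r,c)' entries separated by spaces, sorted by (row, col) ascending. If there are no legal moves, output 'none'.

Answer: (0,2) (1,3) (2,4) (4,2) (4,4)

Derivation:
(0,1): no bracket -> illegal
(0,2): flips 1 -> legal
(0,3): no bracket -> illegal
(1,3): flips 1 -> legal
(1,4): no bracket -> illegal
(2,1): no bracket -> illegal
(2,4): flips 1 -> legal
(3,1): no bracket -> illegal
(3,4): no bracket -> illegal
(4,1): no bracket -> illegal
(4,2): flips 1 -> legal
(4,4): flips 1 -> legal
(5,2): no bracket -> illegal
(5,3): no bracket -> illegal
(5,4): no bracket -> illegal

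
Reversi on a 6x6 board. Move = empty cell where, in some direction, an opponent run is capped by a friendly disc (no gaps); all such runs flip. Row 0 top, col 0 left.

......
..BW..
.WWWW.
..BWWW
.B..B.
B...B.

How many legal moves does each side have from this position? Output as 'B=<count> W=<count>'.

-- B to move --
(0,2): no bracket -> illegal
(0,3): no bracket -> illegal
(0,4): no bracket -> illegal
(1,0): flips 1 -> legal
(1,1): flips 2 -> legal
(1,4): flips 4 -> legal
(1,5): no bracket -> illegal
(2,0): no bracket -> illegal
(2,5): no bracket -> illegal
(3,0): flips 1 -> legal
(3,1): no bracket -> illegal
(4,2): no bracket -> illegal
(4,3): no bracket -> illegal
(4,5): flips 2 -> legal
B mobility = 5
-- W to move --
(0,1): flips 1 -> legal
(0,2): flips 1 -> legal
(0,3): flips 1 -> legal
(1,1): flips 1 -> legal
(3,0): no bracket -> illegal
(3,1): flips 1 -> legal
(4,0): no bracket -> illegal
(4,2): flips 1 -> legal
(4,3): flips 1 -> legal
(4,5): no bracket -> illegal
(5,1): no bracket -> illegal
(5,2): no bracket -> illegal
(5,3): flips 1 -> legal
(5,5): flips 1 -> legal
W mobility = 9

Answer: B=5 W=9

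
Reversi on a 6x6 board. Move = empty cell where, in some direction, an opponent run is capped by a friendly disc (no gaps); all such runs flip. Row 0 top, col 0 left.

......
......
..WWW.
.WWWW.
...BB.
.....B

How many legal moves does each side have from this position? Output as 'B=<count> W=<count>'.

Answer: B=5 W=3

Derivation:
-- B to move --
(1,1): flips 2 -> legal
(1,2): no bracket -> illegal
(1,3): flips 2 -> legal
(1,4): flips 2 -> legal
(1,5): no bracket -> illegal
(2,0): no bracket -> illegal
(2,1): flips 1 -> legal
(2,5): flips 1 -> legal
(3,0): no bracket -> illegal
(3,5): no bracket -> illegal
(4,0): no bracket -> illegal
(4,1): no bracket -> illegal
(4,2): no bracket -> illegal
(4,5): no bracket -> illegal
B mobility = 5
-- W to move --
(3,5): no bracket -> illegal
(4,2): no bracket -> illegal
(4,5): no bracket -> illegal
(5,2): flips 1 -> legal
(5,3): flips 1 -> legal
(5,4): flips 2 -> legal
W mobility = 3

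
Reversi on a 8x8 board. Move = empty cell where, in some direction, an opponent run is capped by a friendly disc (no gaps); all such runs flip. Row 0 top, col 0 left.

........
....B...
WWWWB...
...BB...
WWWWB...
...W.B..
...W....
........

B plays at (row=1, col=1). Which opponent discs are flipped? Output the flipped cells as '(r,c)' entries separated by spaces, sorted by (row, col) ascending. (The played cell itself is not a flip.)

Answer: (2,2)

Derivation:
Dir NW: first cell '.' (not opp) -> no flip
Dir N: first cell '.' (not opp) -> no flip
Dir NE: first cell '.' (not opp) -> no flip
Dir W: first cell '.' (not opp) -> no flip
Dir E: first cell '.' (not opp) -> no flip
Dir SW: opp run (2,0), next=edge -> no flip
Dir S: opp run (2,1), next='.' -> no flip
Dir SE: opp run (2,2) capped by B -> flip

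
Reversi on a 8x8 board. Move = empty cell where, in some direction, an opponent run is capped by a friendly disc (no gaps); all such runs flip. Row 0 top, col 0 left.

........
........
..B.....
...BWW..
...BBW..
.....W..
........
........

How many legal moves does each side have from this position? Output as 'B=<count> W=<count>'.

-- B to move --
(2,3): no bracket -> illegal
(2,4): flips 1 -> legal
(2,5): flips 1 -> legal
(2,6): flips 1 -> legal
(3,6): flips 2 -> legal
(4,6): flips 1 -> legal
(5,4): no bracket -> illegal
(5,6): no bracket -> illegal
(6,4): no bracket -> illegal
(6,5): no bracket -> illegal
(6,6): flips 1 -> legal
B mobility = 6
-- W to move --
(1,1): flips 3 -> legal
(1,2): no bracket -> illegal
(1,3): no bracket -> illegal
(2,1): no bracket -> illegal
(2,3): no bracket -> illegal
(2,4): no bracket -> illegal
(3,1): no bracket -> illegal
(3,2): flips 1 -> legal
(4,2): flips 2 -> legal
(5,2): flips 1 -> legal
(5,3): flips 1 -> legal
(5,4): flips 1 -> legal
W mobility = 6

Answer: B=6 W=6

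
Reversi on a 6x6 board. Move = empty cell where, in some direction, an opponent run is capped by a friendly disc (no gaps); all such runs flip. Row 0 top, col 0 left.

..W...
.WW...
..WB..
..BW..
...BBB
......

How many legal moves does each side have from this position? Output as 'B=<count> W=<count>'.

Answer: B=4 W=7

Derivation:
-- B to move --
(0,0): flips 3 -> legal
(0,1): flips 1 -> legal
(0,3): no bracket -> illegal
(1,0): no bracket -> illegal
(1,3): no bracket -> illegal
(2,0): no bracket -> illegal
(2,1): flips 1 -> legal
(2,4): no bracket -> illegal
(3,1): no bracket -> illegal
(3,4): flips 1 -> legal
(4,2): no bracket -> illegal
B mobility = 4
-- W to move --
(1,3): flips 1 -> legal
(1,4): no bracket -> illegal
(2,1): no bracket -> illegal
(2,4): flips 1 -> legal
(3,1): flips 1 -> legal
(3,4): flips 1 -> legal
(3,5): no bracket -> illegal
(4,1): no bracket -> illegal
(4,2): flips 1 -> legal
(5,2): no bracket -> illegal
(5,3): flips 1 -> legal
(5,4): no bracket -> illegal
(5,5): flips 1 -> legal
W mobility = 7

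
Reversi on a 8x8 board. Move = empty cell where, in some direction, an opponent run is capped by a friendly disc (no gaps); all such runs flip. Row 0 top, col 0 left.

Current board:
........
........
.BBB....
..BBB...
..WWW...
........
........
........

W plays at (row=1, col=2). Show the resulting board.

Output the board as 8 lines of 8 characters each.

Place W at (1,2); scan 8 dirs for brackets.
Dir NW: first cell '.' (not opp) -> no flip
Dir N: first cell '.' (not opp) -> no flip
Dir NE: first cell '.' (not opp) -> no flip
Dir W: first cell '.' (not opp) -> no flip
Dir E: first cell '.' (not opp) -> no flip
Dir SW: opp run (2,1), next='.' -> no flip
Dir S: opp run (2,2) (3,2) capped by W -> flip
Dir SE: opp run (2,3) (3,4), next='.' -> no flip
All flips: (2,2) (3,2)

Answer: ........
..W.....
.BWB....
..WBB...
..WWW...
........
........
........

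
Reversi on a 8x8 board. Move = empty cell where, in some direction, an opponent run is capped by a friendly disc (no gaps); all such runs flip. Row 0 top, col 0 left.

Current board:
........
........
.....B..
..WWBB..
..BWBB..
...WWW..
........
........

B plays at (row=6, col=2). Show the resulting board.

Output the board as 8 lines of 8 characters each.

Answer: ........
........
.....B..
..WWBB..
..BWBB..
...BWW..
..B.....
........

Derivation:
Place B at (6,2); scan 8 dirs for brackets.
Dir NW: first cell '.' (not opp) -> no flip
Dir N: first cell '.' (not opp) -> no flip
Dir NE: opp run (5,3) capped by B -> flip
Dir W: first cell '.' (not opp) -> no flip
Dir E: first cell '.' (not opp) -> no flip
Dir SW: first cell '.' (not opp) -> no flip
Dir S: first cell '.' (not opp) -> no flip
Dir SE: first cell '.' (not opp) -> no flip
All flips: (5,3)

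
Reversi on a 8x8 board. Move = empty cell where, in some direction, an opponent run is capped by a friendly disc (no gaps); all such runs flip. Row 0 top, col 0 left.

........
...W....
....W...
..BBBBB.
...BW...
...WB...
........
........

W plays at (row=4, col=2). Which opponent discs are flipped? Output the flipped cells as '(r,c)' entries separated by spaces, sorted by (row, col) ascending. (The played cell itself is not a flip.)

Dir NW: first cell '.' (not opp) -> no flip
Dir N: opp run (3,2), next='.' -> no flip
Dir NE: opp run (3,3) capped by W -> flip
Dir W: first cell '.' (not opp) -> no flip
Dir E: opp run (4,3) capped by W -> flip
Dir SW: first cell '.' (not opp) -> no flip
Dir S: first cell '.' (not opp) -> no flip
Dir SE: first cell 'W' (not opp) -> no flip

Answer: (3,3) (4,3)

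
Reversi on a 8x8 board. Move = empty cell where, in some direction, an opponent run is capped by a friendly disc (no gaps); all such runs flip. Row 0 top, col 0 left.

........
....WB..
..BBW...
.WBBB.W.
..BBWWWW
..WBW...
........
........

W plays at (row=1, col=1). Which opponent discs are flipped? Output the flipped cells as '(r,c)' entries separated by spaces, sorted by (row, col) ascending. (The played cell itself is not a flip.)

Answer: (2,2) (3,3)

Derivation:
Dir NW: first cell '.' (not opp) -> no flip
Dir N: first cell '.' (not opp) -> no flip
Dir NE: first cell '.' (not opp) -> no flip
Dir W: first cell '.' (not opp) -> no flip
Dir E: first cell '.' (not opp) -> no flip
Dir SW: first cell '.' (not opp) -> no flip
Dir S: first cell '.' (not opp) -> no flip
Dir SE: opp run (2,2) (3,3) capped by W -> flip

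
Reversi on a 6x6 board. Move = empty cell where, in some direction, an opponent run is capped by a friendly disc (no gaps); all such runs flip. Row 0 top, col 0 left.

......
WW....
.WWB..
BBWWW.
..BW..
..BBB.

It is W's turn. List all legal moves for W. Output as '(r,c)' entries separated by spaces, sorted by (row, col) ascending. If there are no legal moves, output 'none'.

Answer: (1,2) (1,3) (1,4) (2,4) (4,0) (4,1) (5,1)

Derivation:
(1,2): flips 1 -> legal
(1,3): flips 1 -> legal
(1,4): flips 1 -> legal
(2,0): no bracket -> illegal
(2,4): flips 1 -> legal
(4,0): flips 1 -> legal
(4,1): flips 2 -> legal
(4,4): no bracket -> illegal
(4,5): no bracket -> illegal
(5,1): flips 1 -> legal
(5,5): no bracket -> illegal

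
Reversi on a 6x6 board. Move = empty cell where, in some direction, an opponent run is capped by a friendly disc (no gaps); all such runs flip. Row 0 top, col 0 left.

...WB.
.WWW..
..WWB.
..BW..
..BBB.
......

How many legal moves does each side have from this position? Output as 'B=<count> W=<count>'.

Answer: B=6 W=10

Derivation:
-- B to move --
(0,0): flips 3 -> legal
(0,1): no bracket -> illegal
(0,2): flips 4 -> legal
(1,0): no bracket -> illegal
(1,4): flips 1 -> legal
(2,0): no bracket -> illegal
(2,1): flips 2 -> legal
(3,1): flips 2 -> legal
(3,4): flips 1 -> legal
B mobility = 6
-- W to move --
(0,5): flips 1 -> legal
(1,4): no bracket -> illegal
(1,5): flips 1 -> legal
(2,1): no bracket -> illegal
(2,5): flips 1 -> legal
(3,1): flips 1 -> legal
(3,4): no bracket -> illegal
(3,5): flips 1 -> legal
(4,1): flips 1 -> legal
(4,5): no bracket -> illegal
(5,1): flips 1 -> legal
(5,2): flips 2 -> legal
(5,3): flips 1 -> legal
(5,4): no bracket -> illegal
(5,5): flips 1 -> legal
W mobility = 10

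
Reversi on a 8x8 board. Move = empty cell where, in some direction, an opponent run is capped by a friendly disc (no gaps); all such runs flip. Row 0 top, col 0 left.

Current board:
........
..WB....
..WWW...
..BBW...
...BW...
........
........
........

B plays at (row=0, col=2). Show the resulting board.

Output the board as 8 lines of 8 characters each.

Answer: ..B.....
..BB....
..BWW...
..BBW...
...BW...
........
........
........

Derivation:
Place B at (0,2); scan 8 dirs for brackets.
Dir NW: edge -> no flip
Dir N: edge -> no flip
Dir NE: edge -> no flip
Dir W: first cell '.' (not opp) -> no flip
Dir E: first cell '.' (not opp) -> no flip
Dir SW: first cell '.' (not opp) -> no flip
Dir S: opp run (1,2) (2,2) capped by B -> flip
Dir SE: first cell 'B' (not opp) -> no flip
All flips: (1,2) (2,2)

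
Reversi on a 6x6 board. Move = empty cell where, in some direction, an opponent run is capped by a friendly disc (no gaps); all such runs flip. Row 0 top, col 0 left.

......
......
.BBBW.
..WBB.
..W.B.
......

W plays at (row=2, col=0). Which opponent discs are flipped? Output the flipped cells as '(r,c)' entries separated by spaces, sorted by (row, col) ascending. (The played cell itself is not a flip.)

Dir NW: edge -> no flip
Dir N: first cell '.' (not opp) -> no flip
Dir NE: first cell '.' (not opp) -> no flip
Dir W: edge -> no flip
Dir E: opp run (2,1) (2,2) (2,3) capped by W -> flip
Dir SW: edge -> no flip
Dir S: first cell '.' (not opp) -> no flip
Dir SE: first cell '.' (not opp) -> no flip

Answer: (2,1) (2,2) (2,3)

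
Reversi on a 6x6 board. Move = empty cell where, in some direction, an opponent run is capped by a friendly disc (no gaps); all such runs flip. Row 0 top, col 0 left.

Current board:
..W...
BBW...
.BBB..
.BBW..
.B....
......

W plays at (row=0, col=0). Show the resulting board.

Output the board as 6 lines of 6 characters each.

Answer: W.W...
BWW...
.BWB..
.BBW..
.B....
......

Derivation:
Place W at (0,0); scan 8 dirs for brackets.
Dir NW: edge -> no flip
Dir N: edge -> no flip
Dir NE: edge -> no flip
Dir W: edge -> no flip
Dir E: first cell '.' (not opp) -> no flip
Dir SW: edge -> no flip
Dir S: opp run (1,0), next='.' -> no flip
Dir SE: opp run (1,1) (2,2) capped by W -> flip
All flips: (1,1) (2,2)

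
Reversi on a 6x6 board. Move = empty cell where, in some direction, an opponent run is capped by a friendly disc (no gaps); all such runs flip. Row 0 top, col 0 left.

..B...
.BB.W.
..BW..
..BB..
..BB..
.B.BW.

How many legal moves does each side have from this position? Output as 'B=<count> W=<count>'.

Answer: B=5 W=4

Derivation:
-- B to move --
(0,3): no bracket -> illegal
(0,4): no bracket -> illegal
(0,5): flips 2 -> legal
(1,3): flips 1 -> legal
(1,5): no bracket -> illegal
(2,4): flips 1 -> legal
(2,5): no bracket -> illegal
(3,4): flips 1 -> legal
(4,4): no bracket -> illegal
(4,5): no bracket -> illegal
(5,5): flips 1 -> legal
B mobility = 5
-- W to move --
(0,0): no bracket -> illegal
(0,1): flips 1 -> legal
(0,3): no bracket -> illegal
(1,0): no bracket -> illegal
(1,3): no bracket -> illegal
(2,0): no bracket -> illegal
(2,1): flips 3 -> legal
(2,4): no bracket -> illegal
(3,1): no bracket -> illegal
(3,4): no bracket -> illegal
(4,0): no bracket -> illegal
(4,1): flips 1 -> legal
(4,4): no bracket -> illegal
(5,0): no bracket -> illegal
(5,2): flips 1 -> legal
W mobility = 4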